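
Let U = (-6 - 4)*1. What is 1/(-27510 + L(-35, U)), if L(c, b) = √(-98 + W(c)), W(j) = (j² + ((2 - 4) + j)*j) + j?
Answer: -3930/108113959 - √2387/756797713 ≈ -3.6415e-5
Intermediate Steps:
U = -10 (U = -10*1 = -10)
W(j) = j + j² + j*(-2 + j) (W(j) = (j² + (-2 + j)*j) + j = (j² + j*(-2 + j)) + j = j + j² + j*(-2 + j))
L(c, b) = √(-98 + c*(-1 + 2*c))
1/(-27510 + L(-35, U)) = 1/(-27510 + √(-98 - 35*(-1 + 2*(-35)))) = 1/(-27510 + √(-98 - 35*(-1 - 70))) = 1/(-27510 + √(-98 - 35*(-71))) = 1/(-27510 + √(-98 + 2485)) = 1/(-27510 + √2387)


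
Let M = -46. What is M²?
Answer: 2116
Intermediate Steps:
M² = (-46)² = 2116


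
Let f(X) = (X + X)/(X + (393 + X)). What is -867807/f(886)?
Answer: -1878802155/1772 ≈ -1.0603e+6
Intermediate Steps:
f(X) = 2*X/(393 + 2*X) (f(X) = (2*X)/(393 + 2*X) = 2*X/(393 + 2*X))
-867807/f(886) = -867807/(2*886/(393 + 2*886)) = -867807/(2*886/(393 + 1772)) = -867807/(2*886/2165) = -867807/(2*886*(1/2165)) = -867807/1772/2165 = -867807*2165/1772 = -1878802155/1772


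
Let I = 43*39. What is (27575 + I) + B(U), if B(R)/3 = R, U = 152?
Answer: 29708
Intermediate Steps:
B(R) = 3*R
I = 1677
(27575 + I) + B(U) = (27575 + 1677) + 3*152 = 29252 + 456 = 29708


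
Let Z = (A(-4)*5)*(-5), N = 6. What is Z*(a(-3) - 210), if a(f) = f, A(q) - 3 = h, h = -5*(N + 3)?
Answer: -223650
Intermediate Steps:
h = -45 (h = -5*(6 + 3) = -5*9 = -45)
A(q) = -42 (A(q) = 3 - 45 = -42)
Z = 1050 (Z = -42*5*(-5) = -210*(-5) = 1050)
Z*(a(-3) - 210) = 1050*(-3 - 210) = 1050*(-213) = -223650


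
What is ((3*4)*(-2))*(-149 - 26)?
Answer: 4200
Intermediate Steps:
((3*4)*(-2))*(-149 - 26) = (12*(-2))*(-175) = -24*(-175) = 4200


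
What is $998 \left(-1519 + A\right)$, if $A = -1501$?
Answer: $-3013960$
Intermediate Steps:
$998 \left(-1519 + A\right) = 998 \left(-1519 - 1501\right) = 998 \left(-3020\right) = -3013960$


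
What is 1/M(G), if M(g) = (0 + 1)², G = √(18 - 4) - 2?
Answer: 1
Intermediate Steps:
G = -2 + √14 (G = √14 - 2 = -2 + √14 ≈ 1.7417)
M(g) = 1 (M(g) = 1² = 1)
1/M(G) = 1/1 = 1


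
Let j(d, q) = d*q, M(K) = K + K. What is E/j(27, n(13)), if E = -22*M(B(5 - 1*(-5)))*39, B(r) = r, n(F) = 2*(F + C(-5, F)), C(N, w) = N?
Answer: -715/18 ≈ -39.722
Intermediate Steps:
n(F) = -10 + 2*F (n(F) = 2*(F - 5) = 2*(-5 + F) = -10 + 2*F)
M(K) = 2*K
E = -17160 (E = -44*(5 - 1*(-5))*39 = -44*(5 + 5)*39 = -44*10*39 = -22*20*39 = -440*39 = -17160)
E/j(27, n(13)) = -17160*1/(27*(-10 + 2*13)) = -17160*1/(27*(-10 + 26)) = -17160/(27*16) = -17160/432 = -17160*1/432 = -715/18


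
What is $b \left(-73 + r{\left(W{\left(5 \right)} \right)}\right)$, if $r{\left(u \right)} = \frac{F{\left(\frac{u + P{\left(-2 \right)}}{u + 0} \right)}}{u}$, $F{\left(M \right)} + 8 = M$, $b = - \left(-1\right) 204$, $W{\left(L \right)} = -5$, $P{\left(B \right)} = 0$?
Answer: $- \frac{73032}{5} \approx -14606.0$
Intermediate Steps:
$b = 204$ ($b = \left(-1\right) \left(-204\right) = 204$)
$F{\left(M \right)} = -8 + M$
$r{\left(u \right)} = - \frac{7}{u}$ ($r{\left(u \right)} = \frac{-8 + \frac{u + 0}{u + 0}}{u} = \frac{-8 + \frac{u}{u}}{u} = \frac{-8 + 1}{u} = - \frac{7}{u}$)
$b \left(-73 + r{\left(W{\left(5 \right)} \right)}\right) = 204 \left(-73 - \frac{7}{-5}\right) = 204 \left(-73 - - \frac{7}{5}\right) = 204 \left(-73 + \frac{7}{5}\right) = 204 \left(- \frac{358}{5}\right) = - \frac{73032}{5}$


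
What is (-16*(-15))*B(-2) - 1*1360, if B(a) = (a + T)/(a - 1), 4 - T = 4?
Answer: -1200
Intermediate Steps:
T = 0 (T = 4 - 1*4 = 4 - 4 = 0)
B(a) = a/(-1 + a) (B(a) = (a + 0)/(a - 1) = a/(-1 + a))
(-16*(-15))*B(-2) - 1*1360 = (-16*(-15))*(-2/(-1 - 2)) - 1*1360 = 240*(-2/(-3)) - 1360 = 240*(-2*(-⅓)) - 1360 = 240*(⅔) - 1360 = 160 - 1360 = -1200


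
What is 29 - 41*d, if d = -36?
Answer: 1505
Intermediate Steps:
29 - 41*d = 29 - 41*(-36) = 29 + 1476 = 1505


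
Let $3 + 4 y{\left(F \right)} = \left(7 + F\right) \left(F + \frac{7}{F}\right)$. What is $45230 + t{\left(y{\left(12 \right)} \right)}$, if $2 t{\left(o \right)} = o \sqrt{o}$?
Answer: $45230 + \frac{2833 \sqrt{8499}}{1152} \approx 45457.0$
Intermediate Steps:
$y{\left(F \right)} = - \frac{3}{4} + \frac{\left(7 + F\right) \left(F + \frac{7}{F}\right)}{4}$
$t{\left(o \right)} = \frac{o^{\frac{3}{2}}}{2}$ ($t{\left(o \right)} = \frac{o \sqrt{o}}{2} = \frac{o^{\frac{3}{2}}}{2}$)
$45230 + t{\left(y{\left(12 \right)} \right)} = 45230 + \frac{\left(\frac{49 + 12 \left(4 + 12^{2} + 7 \cdot 12\right)}{4 \cdot 12}\right)^{\frac{3}{2}}}{2} = 45230 + \frac{\left(\frac{1}{4} \cdot \frac{1}{12} \left(49 + 12 \left(4 + 144 + 84\right)\right)\right)^{\frac{3}{2}}}{2} = 45230 + \frac{\left(\frac{1}{4} \cdot \frac{1}{12} \left(49 + 12 \cdot 232\right)\right)^{\frac{3}{2}}}{2} = 45230 + \frac{\left(\frac{1}{4} \cdot \frac{1}{12} \left(49 + 2784\right)\right)^{\frac{3}{2}}}{2} = 45230 + \frac{\left(\frac{1}{4} \cdot \frac{1}{12} \cdot 2833\right)^{\frac{3}{2}}}{2} = 45230 + \frac{\left(\frac{2833}{48}\right)^{\frac{3}{2}}}{2} = 45230 + \frac{\frac{2833}{576} \sqrt{8499}}{2} = 45230 + \frac{2833 \sqrt{8499}}{1152}$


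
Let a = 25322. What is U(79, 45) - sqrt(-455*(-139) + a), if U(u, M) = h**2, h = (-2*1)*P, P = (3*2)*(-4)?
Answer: 2304 - sqrt(88567) ≈ 2006.4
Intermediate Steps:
P = -24 (P = 6*(-4) = -24)
h = 48 (h = -2*1*(-24) = -2*(-24) = 48)
U(u, M) = 2304 (U(u, M) = 48**2 = 2304)
U(79, 45) - sqrt(-455*(-139) + a) = 2304 - sqrt(-455*(-139) + 25322) = 2304 - sqrt(63245 + 25322) = 2304 - sqrt(88567)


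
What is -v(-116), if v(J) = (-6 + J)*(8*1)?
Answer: 976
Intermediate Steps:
v(J) = -48 + 8*J (v(J) = (-6 + J)*8 = -48 + 8*J)
-v(-116) = -(-48 + 8*(-116)) = -(-48 - 928) = -1*(-976) = 976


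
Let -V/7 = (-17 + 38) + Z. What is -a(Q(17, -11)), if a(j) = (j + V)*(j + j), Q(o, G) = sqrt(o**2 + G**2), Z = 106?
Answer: -820 + 1778*sqrt(410) ≈ 35182.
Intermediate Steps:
V = -889 (V = -7*((-17 + 38) + 106) = -7*(21 + 106) = -7*127 = -889)
Q(o, G) = sqrt(G**2 + o**2)
a(j) = 2*j*(-889 + j) (a(j) = (j - 889)*(j + j) = (-889 + j)*(2*j) = 2*j*(-889 + j))
-a(Q(17, -11)) = -2*sqrt((-11)**2 + 17**2)*(-889 + sqrt((-11)**2 + 17**2)) = -2*sqrt(121 + 289)*(-889 + sqrt(121 + 289)) = -2*sqrt(410)*(-889 + sqrt(410))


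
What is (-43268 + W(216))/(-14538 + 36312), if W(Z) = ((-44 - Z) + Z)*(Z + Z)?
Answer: -31138/10887 ≈ -2.8601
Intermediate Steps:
W(Z) = -88*Z
(-43268 + W(216))/(-14538 + 36312) = (-43268 - 88*216)/(-14538 + 36312) = (-43268 - 19008)/21774 = -62276*1/21774 = -31138/10887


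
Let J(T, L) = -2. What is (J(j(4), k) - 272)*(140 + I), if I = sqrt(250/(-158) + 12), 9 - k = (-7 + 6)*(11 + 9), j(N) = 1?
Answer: -38360 - 274*sqrt(65017)/79 ≈ -39244.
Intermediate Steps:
k = 29 (k = 9 - (-7 + 6)*(11 + 9) = 9 - (-1)*20 = 9 - 1*(-20) = 9 + 20 = 29)
I = sqrt(65017)/79 (I = sqrt(250*(-1/158) + 12) = sqrt(-125/79 + 12) = sqrt(823/79) = sqrt(65017)/79 ≈ 3.2276)
(J(j(4), k) - 272)*(140 + I) = (-2 - 272)*(140 + sqrt(65017)/79) = -274*(140 + sqrt(65017)/79) = -38360 - 274*sqrt(65017)/79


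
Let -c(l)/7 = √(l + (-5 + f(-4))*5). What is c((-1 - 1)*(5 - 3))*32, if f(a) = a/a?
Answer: -448*I*√6 ≈ -1097.4*I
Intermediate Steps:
f(a) = 1
c(l) = -7*√(-20 + l) (c(l) = -7*√(l + (-5 + 1)*5) = -7*√(l - 4*5) = -7*√(l - 20) = -7*√(-20 + l))
c((-1 - 1)*(5 - 3))*32 = -7*√(-20 + (-1 - 1)*(5 - 3))*32 = -7*√(-20 - 2*2)*32 = -7*√(-20 - 4)*32 = -14*I*√6*32 = -448*I*√6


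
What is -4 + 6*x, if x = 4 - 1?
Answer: 14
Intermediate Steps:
x = 3
-4 + 6*x = -4 + 6*3 = -4 + 18 = 14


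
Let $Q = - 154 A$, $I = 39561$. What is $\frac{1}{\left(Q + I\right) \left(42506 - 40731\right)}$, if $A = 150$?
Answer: $\frac{1}{29218275} \approx 3.4225 \cdot 10^{-8}$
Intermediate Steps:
$Q = -23100$ ($Q = \left(-154\right) 150 = -23100$)
$\frac{1}{\left(Q + I\right) \left(42506 - 40731\right)} = \frac{1}{\left(-23100 + 39561\right) \left(42506 - 40731\right)} = \frac{1}{16461 \cdot 1775} = \frac{1}{29218275}$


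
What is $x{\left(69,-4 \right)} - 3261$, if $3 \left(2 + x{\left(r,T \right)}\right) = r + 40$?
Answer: $- \frac{9680}{3} \approx -3226.7$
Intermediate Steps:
$x{\left(r,T \right)} = \frac{34}{3} + \frac{r}{3}$ ($x{\left(r,T \right)} = -2 + \frac{r + 40}{3} = -2 + \frac{40 + r}{3} = -2 + \left(\frac{40}{3} + \frac{r}{3}\right) = \frac{34}{3} + \frac{r}{3}$)
$x{\left(69,-4 \right)} - 3261 = \left(\frac{34}{3} + \frac{1}{3} \cdot 69\right) - 3261 = \left(\frac{34}{3} + 23\right) - 3261 = \frac{103}{3} - 3261 = - \frac{9680}{3}$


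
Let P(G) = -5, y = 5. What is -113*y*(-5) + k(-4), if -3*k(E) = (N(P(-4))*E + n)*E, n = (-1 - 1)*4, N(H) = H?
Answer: 2841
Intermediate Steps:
n = -8 (n = -2*4 = -8)
k(E) = -E*(-8 - 5*E)/3 (k(E) = -(-5*E - 8)*E/3 = -(-8 - 5*E)*E/3 = -E*(-8 - 5*E)/3)
-113*y*(-5) + k(-4) = -565*(-5) + (⅓)*(-4)*(8 + 5*(-4)) = -113*(-25) + (⅓)*(-4)*(8 - 20) = 2825 + (⅓)*(-4)*(-12) = 2825 + 16 = 2841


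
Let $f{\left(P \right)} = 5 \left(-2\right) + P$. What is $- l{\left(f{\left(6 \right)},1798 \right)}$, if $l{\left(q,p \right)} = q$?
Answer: $4$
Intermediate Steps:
$f{\left(P \right)} = -10 + P$
$- l{\left(f{\left(6 \right)},1798 \right)} = - (-10 + 6) = \left(-1\right) \left(-4\right) = 4$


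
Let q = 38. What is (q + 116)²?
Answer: 23716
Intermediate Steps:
(q + 116)² = (38 + 116)² = 154² = 23716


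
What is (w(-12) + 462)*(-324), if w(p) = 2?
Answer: -150336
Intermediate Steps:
(w(-12) + 462)*(-324) = (2 + 462)*(-324) = 464*(-324) = -150336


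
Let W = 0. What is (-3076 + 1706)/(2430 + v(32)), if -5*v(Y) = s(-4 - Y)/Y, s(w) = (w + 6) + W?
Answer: -21920/38883 ≈ -0.56374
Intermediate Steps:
s(w) = 6 + w (s(w) = (w + 6) + 0 = (6 + w) + 0 = 6 + w)
v(Y) = -(2 - Y)/(5*Y) (v(Y) = -(6 + (-4 - Y))/(5*Y) = -(2 - Y)/(5*Y))
(-3076 + 1706)/(2430 + v(32)) = (-3076 + 1706)/(2430 + (1/5)*(-2 + 32)/32) = -1370/(2430 + (1/5)*(1/32)*30) = -1370/(2430 + 3/16) = -1370/38883/16 = -1370*16/38883 = -21920/38883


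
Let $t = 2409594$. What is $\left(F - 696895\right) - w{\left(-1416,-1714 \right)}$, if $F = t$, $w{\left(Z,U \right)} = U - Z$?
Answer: $1712997$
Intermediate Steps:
$F = 2409594$
$\left(F - 696895\right) - w{\left(-1416,-1714 \right)} = \left(2409594 - 696895\right) - \left(-1714 - -1416\right) = \left(2409594 - 696895\right) - \left(-1714 + 1416\right) = 1712699 - -298 = 1712699 + 298 = 1712997$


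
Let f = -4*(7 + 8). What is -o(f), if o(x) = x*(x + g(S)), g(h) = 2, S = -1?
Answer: -3480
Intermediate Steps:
f = -60 (f = -4*15 = -60)
o(x) = x*(2 + x) (o(x) = x*(x + 2) = x*(2 + x))
-o(f) = -(-60)*(2 - 60) = -(-60)*(-58) = -1*3480 = -3480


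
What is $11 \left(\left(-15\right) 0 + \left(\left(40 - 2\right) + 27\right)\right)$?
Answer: $715$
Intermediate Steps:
$11 \left(\left(-15\right) 0 + \left(\left(40 - 2\right) + 27\right)\right) = 11 \left(0 + \left(38 + 27\right)\right) = 11 \left(0 + 65\right) = 11 \cdot 65 = 715$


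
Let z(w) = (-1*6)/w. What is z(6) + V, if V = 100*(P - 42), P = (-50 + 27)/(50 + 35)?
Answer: -71877/17 ≈ -4228.1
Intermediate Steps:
P = -23/85 ≈ -0.27059
z(w) = -6/w
V = -71860/17 (V = 100*(-23/85 - 42) = 100*(-3593/85) = -71860/17 ≈ -4227.1)
z(6) + V = -6/6 - 71860/17 = -6*⅙ - 71860/17 = -1 - 71860/17 = -71877/17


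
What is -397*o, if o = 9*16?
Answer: -57168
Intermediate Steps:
o = 144
-397*o = -397*144 = -57168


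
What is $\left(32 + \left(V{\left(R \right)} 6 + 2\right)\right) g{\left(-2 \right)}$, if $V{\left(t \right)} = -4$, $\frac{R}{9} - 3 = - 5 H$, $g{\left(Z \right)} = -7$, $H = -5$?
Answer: $-70$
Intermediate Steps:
$R = 252$ ($R = 27 + 9 \left(\left(-5\right) \left(-5\right)\right) = 27 + 9 \cdot 25 = 27 + 225 = 252$)
$\left(32 + \left(V{\left(R \right)} 6 + 2\right)\right) g{\left(-2 \right)} = \left(32 + \left(\left(-4\right) 6 + 2\right)\right) \left(-7\right) = \left(32 + \left(-24 + 2\right)\right) \left(-7\right) = \left(32 - 22\right) \left(-7\right) = 10 \left(-7\right) = -70$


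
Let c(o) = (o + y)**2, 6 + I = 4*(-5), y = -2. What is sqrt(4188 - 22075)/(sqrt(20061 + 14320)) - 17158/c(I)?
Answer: -8579/392 + I*sqrt(614972947)/34381 ≈ -21.885 + 0.72129*I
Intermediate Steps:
I = -26 (I = -6 + 4*(-5) = -6 - 20 = -26)
c(o) = (-2 + o)**2 (c(o) = (o - 2)**2 = (-2 + o)**2)
sqrt(4188 - 22075)/(sqrt(20061 + 14320)) - 17158/c(I) = sqrt(4188 - 22075)/(sqrt(20061 + 14320)) - 17158/(-2 - 26)**2 = sqrt(-17887)/(sqrt(34381)) - 17158/((-28)**2) = (I*sqrt(17887))*(sqrt(34381)/34381) - 17158/784 = I*sqrt(614972947)/34381 - 17158*1/784 = I*sqrt(614972947)/34381 - 8579/392 = -8579/392 + I*sqrt(614972947)/34381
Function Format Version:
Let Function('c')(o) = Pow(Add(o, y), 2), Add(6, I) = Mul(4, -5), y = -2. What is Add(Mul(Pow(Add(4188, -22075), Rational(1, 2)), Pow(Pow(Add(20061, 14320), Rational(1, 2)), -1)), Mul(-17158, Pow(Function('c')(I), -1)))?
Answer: Add(Rational(-8579, 392), Mul(Rational(1, 34381), I, Pow(614972947, Rational(1, 2)))) ≈ Add(-21.885, Mul(0.72129, I))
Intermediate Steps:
I = -26 (I = Add(-6, Mul(4, -5)) = Add(-6, -20) = -26)
Function('c')(o) = Pow(Add(-2, o), 2) (Function('c')(o) = Pow(Add(o, -2), 2) = Pow(Add(-2, o), 2))
Add(Mul(Pow(Add(4188, -22075), Rational(1, 2)), Pow(Pow(Add(20061, 14320), Rational(1, 2)), -1)), Mul(-17158, Pow(Function('c')(I), -1))) = Add(Mul(Pow(Add(4188, -22075), Rational(1, 2)), Pow(Pow(Add(20061, 14320), Rational(1, 2)), -1)), Mul(-17158, Pow(Pow(Add(-2, -26), 2), -1))) = Add(Mul(Pow(-17887, Rational(1, 2)), Pow(Pow(34381, Rational(1, 2)), -1)), Mul(-17158, Pow(Pow(-28, 2), -1))) = Add(Mul(Mul(I, Pow(17887, Rational(1, 2))), Mul(Rational(1, 34381), Pow(34381, Rational(1, 2)))), Mul(-17158, Pow(784, -1))) = Add(Mul(Rational(1, 34381), I, Pow(614972947, Rational(1, 2))), Mul(-17158, Rational(1, 784))) = Add(Mul(Rational(1, 34381), I, Pow(614972947, Rational(1, 2))), Rational(-8579, 392)) = Add(Rational(-8579, 392), Mul(Rational(1, 34381), I, Pow(614972947, Rational(1, 2))))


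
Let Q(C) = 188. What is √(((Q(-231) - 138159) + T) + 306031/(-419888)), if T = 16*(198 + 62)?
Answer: I*√1474487602399357/104972 ≈ 365.8*I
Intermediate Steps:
T = 4160 (T = 16*260 = 4160)
√(((Q(-231) - 138159) + T) + 306031/(-419888)) = √(((188 - 138159) + 4160) + 306031/(-419888)) = √((-137971 + 4160) + 306031*(-1/419888)) = √(-133811 - 306031/419888) = √(-56185939199/419888) = I*√1474487602399357/104972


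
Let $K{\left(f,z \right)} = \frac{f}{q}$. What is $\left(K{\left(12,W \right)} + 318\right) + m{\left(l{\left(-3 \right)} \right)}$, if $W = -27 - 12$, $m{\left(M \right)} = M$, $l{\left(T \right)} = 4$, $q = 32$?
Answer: $\frac{2579}{8} \approx 322.38$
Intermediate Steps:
$W = -39$ ($W = -27 - 12 = -39$)
$K{\left(f,z \right)} = \frac{f}{32}$
$\left(K{\left(12,W \right)} + 318\right) + m{\left(l{\left(-3 \right)} \right)} = \left(\frac{1}{32} \cdot 12 + 318\right) + 4 = \left(\frac{3}{8} + 318\right) + 4 = \frac{2547}{8} + 4 = \frac{2579}{8}$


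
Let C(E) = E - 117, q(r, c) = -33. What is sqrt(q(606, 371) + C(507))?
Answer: sqrt(357) ≈ 18.894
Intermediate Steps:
C(E) = -117 + E
sqrt(q(606, 371) + C(507)) = sqrt(-33 + (-117 + 507)) = sqrt(-33 + 390) = sqrt(357)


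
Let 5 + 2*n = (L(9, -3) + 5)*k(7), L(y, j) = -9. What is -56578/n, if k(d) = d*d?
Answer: 113156/201 ≈ 562.96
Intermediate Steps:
k(d) = d**2
n = -201/2 (n = -5/2 + ((-9 + 5)*7**2)/2 = -5/2 + (-4*49)/2 = -5/2 + (1/2)*(-196) = -5/2 - 98 = -201/2 ≈ -100.50)
-56578/n = -56578/(-201/2) = -56578*(-2/201) = 113156/201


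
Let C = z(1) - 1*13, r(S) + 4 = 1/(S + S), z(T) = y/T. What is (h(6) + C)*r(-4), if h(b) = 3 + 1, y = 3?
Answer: 99/4 ≈ 24.750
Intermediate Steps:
z(T) = 3/T
r(S) = -4 + 1/(2*S) (r(S) = -4 + 1/(S + S) = -4 + 1/(2*S))
C = -10 (C = 3/1 - 1*13 = 3*1 - 13 = 3 - 13 = -10)
h(b) = 4
(h(6) + C)*r(-4) = (4 - 10)*(-4 + (½)/(-4)) = -6*(-4 + (½)*(-¼)) = -6*(-4 - ⅛) = -6*(-33/8) = 99/4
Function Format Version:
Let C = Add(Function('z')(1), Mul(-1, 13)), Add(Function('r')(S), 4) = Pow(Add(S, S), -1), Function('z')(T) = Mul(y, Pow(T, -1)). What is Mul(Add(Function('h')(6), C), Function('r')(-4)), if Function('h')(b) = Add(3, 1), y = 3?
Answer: Rational(99, 4) ≈ 24.750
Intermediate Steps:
Function('z')(T) = Mul(3, Pow(T, -1))
Function('r')(S) = Add(-4, Mul(Rational(1, 2), Pow(S, -1))) (Function('r')(S) = Add(-4, Pow(Add(S, S), -1)) = Add(-4, Pow(Mul(2, S), -1)) = Add(-4, Mul(Rational(1, 2), Pow(S, -1))))
C = -10 (C = Add(Mul(3, Pow(1, -1)), Mul(-1, 13)) = Add(Mul(3, 1), -13) = Add(3, -13) = -10)
Function('h')(b) = 4
Mul(Add(Function('h')(6), C), Function('r')(-4)) = Mul(Add(4, -10), Add(-4, Mul(Rational(1, 2), Pow(-4, -1)))) = Mul(-6, Add(-4, Mul(Rational(1, 2), Rational(-1, 4)))) = Mul(-6, Add(-4, Rational(-1, 8))) = Mul(-6, Rational(-33, 8)) = Rational(99, 4)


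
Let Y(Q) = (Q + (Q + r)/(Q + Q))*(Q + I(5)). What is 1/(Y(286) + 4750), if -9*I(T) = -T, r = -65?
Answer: 396/34378979 ≈ 1.1519e-5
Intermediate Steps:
I(T) = T/9 (I(T) = -(-1)*T/9 = T/9)
Y(Q) = (5/9 + Q)*(Q + (-65 + Q)/(2*Q)) (Y(Q) = (Q + (Q - 65)/(Q + Q))*(Q + (⅑)*5) = (Q + (-65 + Q)/((2*Q)))*(Q + 5/9) = (Q + (-65 + Q)*(1/(2*Q)))*(5/9 + Q) = (Q + (-65 + Q)/(2*Q))*(5/9 + Q) = (5/9 + Q)*(Q + (-65 + Q)/(2*Q)))
1/(Y(286) + 4750) = 1/((1/18)*(-325 + 286*(-580 + 18*286² + 19*286))/286 + 4750) = 1/((1/18)*(1/286)*(-325 + 286*(-580 + 18*81796 + 5434)) + 4750) = 1/((1/18)*(1/286)*(-325 + 286*(-580 + 1472328 + 5434)) + 4750) = 1/((1/18)*(1/286)*(-325 + 286*1477182) + 4750) = 1/((1/18)*(1/286)*(-325 + 422474052) + 4750) = 1/((1/18)*(1/286)*422473727 + 4750) = 1/(32497979/396 + 4750) = 1/(34378979/396) = 396/34378979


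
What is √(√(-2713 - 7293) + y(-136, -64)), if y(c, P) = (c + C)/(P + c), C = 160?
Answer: √(-3 + 25*I*√10006)/5 ≈ 7.0679 + 7.0764*I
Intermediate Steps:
y(c, P) = (160 + c)/(P + c) (y(c, P) = (c + 160)/(P + c) = (160 + c)/(P + c))
√(√(-2713 - 7293) + y(-136, -64)) = √(√(-2713 - 7293) + (160 - 136)/(-64 - 136)) = √(√(-10006) + 24/(-200)) = √(I*√10006 - 1/200*24) = √(I*√10006 - 3/25) = √(-3/25 + I*√10006)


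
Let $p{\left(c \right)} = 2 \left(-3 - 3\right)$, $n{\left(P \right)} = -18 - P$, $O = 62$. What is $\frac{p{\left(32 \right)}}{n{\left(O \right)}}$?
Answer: $\frac{3}{20} \approx 0.15$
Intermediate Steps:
$p{\left(c \right)} = -12$ ($p{\left(c \right)} = 2 \left(-6\right) = -12$)
$\frac{p{\left(32 \right)}}{n{\left(O \right)}} = - \frac{12}{-18 - 62} = - \frac{12}{-80} = \left(-12\right) \left(- \frac{1}{80}\right) = \frac{3}{20}$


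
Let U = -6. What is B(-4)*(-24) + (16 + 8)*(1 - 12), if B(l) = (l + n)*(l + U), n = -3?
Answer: -1944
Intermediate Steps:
B(l) = (-6 + l)*(-3 + l) (B(l) = (l - 3)*(l - 6) = (-3 + l)*(-6 + l) = (-6 + l)*(-3 + l))
B(-4)*(-24) + (16 + 8)*(1 - 12) = (18 + (-4)² - 9*(-4))*(-24) + (16 + 8)*(1 - 12) = (18 + 16 + 36)*(-24) + 24*(-11) = 70*(-24) - 264 = -1680 - 264 = -1944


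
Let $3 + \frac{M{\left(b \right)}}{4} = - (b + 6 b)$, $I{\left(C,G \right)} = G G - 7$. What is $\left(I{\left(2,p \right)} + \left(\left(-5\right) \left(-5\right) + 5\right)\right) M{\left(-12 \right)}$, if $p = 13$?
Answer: $62208$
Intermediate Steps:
$I{\left(C,G \right)} = -7 + G^{2}$ ($I{\left(C,G \right)} = G^{2} - 7 = -7 + G^{2}$)
$M{\left(b \right)} = -12 - 28 b$ ($M{\left(b \right)} = -12 + 4 \left(- (b + 6 b)\right) = -12 + 4 \left(- 7 b\right) = -12 - 28 b$)
$\left(I{\left(2,p \right)} + \left(\left(-5\right) \left(-5\right) + 5\right)\right) M{\left(-12 \right)} = \left(\left(-7 + 13^{2}\right) + \left(\left(-5\right) \left(-5\right) + 5\right)\right) \left(-12 - -336\right) = \left(\left(-7 + 169\right) + \left(25 + 5\right)\right) \left(-12 + 336\right) = \left(162 + 30\right) 324 = 192 \cdot 324 = 62208$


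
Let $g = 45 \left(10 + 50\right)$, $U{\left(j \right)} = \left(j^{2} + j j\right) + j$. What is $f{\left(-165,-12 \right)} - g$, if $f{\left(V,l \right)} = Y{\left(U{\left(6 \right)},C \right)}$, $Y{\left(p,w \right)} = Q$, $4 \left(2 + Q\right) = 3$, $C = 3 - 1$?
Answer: $- \frac{10805}{4} \approx -2701.3$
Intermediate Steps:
$C = 2$ ($C = 3 - 1 = 2$)
$U{\left(j \right)} = j + 2 j^{2}$ ($U{\left(j \right)} = \left(j^{2} + j^{2}\right) + j = 2 j^{2} + j = j + 2 j^{2}$)
$Q = - \frac{5}{4}$ ($Q = -2 + \frac{1}{4} \cdot 3 = -2 + \frac{3}{4} = - \frac{5}{4} \approx -1.25$)
$Y{\left(p,w \right)} = - \frac{5}{4}$
$f{\left(V,l \right)} = - \frac{5}{4}$
$g = 2700$ ($g = 45 \cdot 60 = 2700$)
$f{\left(-165,-12 \right)} - g = - \frac{5}{4} - 2700 = - \frac{10805}{4}$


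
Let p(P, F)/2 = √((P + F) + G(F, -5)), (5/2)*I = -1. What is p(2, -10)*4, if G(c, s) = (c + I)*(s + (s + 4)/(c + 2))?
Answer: 4*√4270/5 ≈ 52.276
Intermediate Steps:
I = -⅖ (I = (⅖)*(-1) = -⅖ ≈ -0.40000)
G(c, s) = (-⅖ + c)*(s + (4 + s)/(2 + c)) (G(c, s) = (c - ⅖)*(s + (s + 4)/(c + 2)) = (-⅖ + c)*(s + (4 + s)/(2 + c)))
p(P, F) = 2*√(F + P + (22 - 45*F - 25*F²)/(5*(2 + F))) (p(P, F) = 2*√((P + F) + (-8 - 6*(-5) + 20*F + 5*(-5)*F² + 13*F*(-5))/(5*(2 + F))) = 2*√((F + P) + (-8 + 30 + 20*F - 25*F² - 65*F)/(5*(2 + F))) = 2*√((F + P) + (22 - 45*F - 25*F²)/(5*(2 + F))) = 2*√(F + P + (22 - 45*F - 25*F²)/(5*(2 + F))))
p(2, -10)*4 = (2*√5*√((22 - 45*(-10) - 25*(-10)² + 5*(2 - 10)*(-10 + 2))/(2 - 10))/5)*4 = (2*√5*√((22 + 450 - 25*100 + 5*(-8)*(-8))/(-8))/5)*4 = (2*√5*√(-(22 + 450 - 2500 + 320)/8)/5)*4 = (2*√5*√(-⅛*(-1708))/5)*4 = (2*√5*√(427/2)/5)*4 = (2*√5*(√854/2)/5)*4 = (√4270/5)*4 = 4*√4270/5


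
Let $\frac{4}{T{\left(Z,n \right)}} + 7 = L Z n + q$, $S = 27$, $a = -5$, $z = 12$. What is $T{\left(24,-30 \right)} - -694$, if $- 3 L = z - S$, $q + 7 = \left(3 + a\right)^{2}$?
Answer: $\frac{1252668}{1805} \approx 694.0$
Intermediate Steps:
$q = -3$ ($q = -7 + \left(3 - 5\right)^{2} = -7 + \left(-2\right)^{2} = -7 + 4 = -3$)
$L = 5$ ($L = - \frac{12 - 27}{3} = \left(- \frac{1}{3}\right) \left(-15\right) = 5$)
$T{\left(Z,n \right)} = \frac{4}{-10 + 5 Z n}$ ($T{\left(Z,n \right)} = \frac{4}{-7 + \left(5 Z n - 3\right)} = \frac{4}{-7 + \left(-3 + 5 Z n\right)} = \frac{4}{-10 + 5 Z n}$)
$T{\left(24,-30 \right)} - -694 = \frac{4}{5 \left(-2 + 24 \left(-30\right)\right)} - -694 = \frac{4}{5 \left(-2 - 720\right)} + 694 = \frac{4}{5 \left(-722\right)} + 694 = \frac{4}{5} \left(- \frac{1}{722}\right) + 694 = - \frac{2}{1805} + 694 = \frac{1252668}{1805}$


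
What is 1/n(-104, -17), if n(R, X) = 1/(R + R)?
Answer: -208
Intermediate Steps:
n(R, X) = 1/(2*R)
1/n(-104, -17) = 1/((½)/(-104)) = 1/((½)*(-1/104)) = 1/(-1/208) = -208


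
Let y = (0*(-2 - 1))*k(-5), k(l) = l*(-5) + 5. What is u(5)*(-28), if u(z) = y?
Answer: 0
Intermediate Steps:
k(l) = 5 - 5*l (k(l) = -5*l + 5 = 5 - 5*l)
y = 0 (y = (0*(-2 - 1))*(5 - 5*(-5)) = (0*(-3))*(5 + 25) = 0*30 = 0)
u(z) = 0
u(5)*(-28) = 0*(-28) = 0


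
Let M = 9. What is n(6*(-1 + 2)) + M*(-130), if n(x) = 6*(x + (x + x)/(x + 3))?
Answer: -1126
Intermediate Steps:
n(x) = 6*x + 12*x/(3 + x) (n(x) = 6*(x + (2*x)/(3 + x)) = 6*(x + 2*x/(3 + x)) = 6*x + 12*x/(3 + x))
n(6*(-1 + 2)) + M*(-130) = 6*(6*(-1 + 2))*(5 + 6*(-1 + 2))/(3 + 6*(-1 + 2)) + 9*(-130) = 6*(6*1)*(5 + 6*1)/(3 + 6*1) - 1170 = 6*6*(5 + 6)/(3 + 6) - 1170 = 6*6*11/9 - 1170 = 6*6*(⅑)*11 - 1170 = 44 - 1170 = -1126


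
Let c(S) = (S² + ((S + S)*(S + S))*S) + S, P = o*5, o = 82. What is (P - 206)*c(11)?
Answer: 1113024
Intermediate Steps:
P = 410 (P = 82*5 = 410)
c(S) = S + S² + 4*S³ (c(S) = (S² + ((2*S)*(2*S))*S) + S = (S² + (4*S²)*S) + S = (S² + 4*S³) + S = S + S² + 4*S³)
(P - 206)*c(11) = (410 - 206)*(11*(1 + 11 + 4*11²)) = 204*(11*(1 + 11 + 4*121)) = 204*(11*(1 + 11 + 484)) = 204*(11*496) = 204*5456 = 1113024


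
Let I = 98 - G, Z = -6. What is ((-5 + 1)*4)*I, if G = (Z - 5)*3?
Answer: -2096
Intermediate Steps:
G = -33 (G = (-6 - 5)*3 = -11*3 = -33)
I = 131 (I = 98 - 1*(-33) = 98 + 33 = 131)
((-5 + 1)*4)*I = ((-5 + 1)*4)*131 = -4*4*131 = -16*131 = -2096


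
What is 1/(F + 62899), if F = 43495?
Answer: 1/106394 ≈ 9.3990e-6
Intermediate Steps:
1/(F + 62899) = 1/(43495 + 62899) = 1/106394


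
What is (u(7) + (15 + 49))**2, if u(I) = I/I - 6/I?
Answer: 201601/49 ≈ 4114.3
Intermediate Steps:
u(I) = 1 - 6/I
(u(7) + (15 + 49))**2 = ((-6 + 7)/7 + (15 + 49))**2 = ((1/7)*1 + 64)**2 = (1/7 + 64)**2 = (449/7)**2 = 201601/49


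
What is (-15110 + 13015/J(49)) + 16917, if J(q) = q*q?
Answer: 4351622/2401 ≈ 1812.4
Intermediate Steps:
J(q) = q²
(-15110 + 13015/J(49)) + 16917 = (-15110 + 13015/(49²)) + 16917 = (-15110 + 13015/2401) + 16917 = -36266095/2401 + 16917 = 4351622/2401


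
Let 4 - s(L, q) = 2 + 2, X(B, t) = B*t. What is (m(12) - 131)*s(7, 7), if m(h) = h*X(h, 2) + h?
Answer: 0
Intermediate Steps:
s(L, q) = 0 (s(L, q) = 4 - (2 + 2) = 4 - 1*4 = 4 - 4 = 0)
m(h) = h + 2*h**2 (m(h) = h*(h*2) + h = h*(2*h) + h = 2*h**2 + h = h + 2*h**2)
(m(12) - 131)*s(7, 7) = (12*(1 + 2*12) - 131)*0 = (12*(1 + 24) - 131)*0 = (12*25 - 131)*0 = (300 - 131)*0 = 169*0 = 0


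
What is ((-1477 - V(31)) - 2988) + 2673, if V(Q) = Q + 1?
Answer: -1824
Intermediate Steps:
V(Q) = 1 + Q
((-1477 - V(31)) - 2988) + 2673 = ((-1477 - (1 + 31)) - 2988) + 2673 = ((-1477 - 1*32) - 2988) + 2673 = ((-1477 - 32) - 2988) + 2673 = (-1509 - 2988) + 2673 = -4497 + 2673 = -1824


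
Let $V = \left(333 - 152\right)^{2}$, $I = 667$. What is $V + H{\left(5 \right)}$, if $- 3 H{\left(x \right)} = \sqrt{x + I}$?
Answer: $32761 - \frac{4 \sqrt{42}}{3} \approx 32752.0$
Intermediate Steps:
$H{\left(x \right)} = - \frac{\sqrt{667 + x}}{3}$ ($H{\left(x \right)} = - \frac{\sqrt{x + 667}}{3} = - \frac{\sqrt{667 + x}}{3}$)
$V = 32761$ ($V = 181^{2} = 32761$)
$V + H{\left(5 \right)} = 32761 - \frac{\sqrt{667 + 5}}{3} = 32761 - \frac{\sqrt{672}}{3} = 32761 - \frac{4 \sqrt{42}}{3}$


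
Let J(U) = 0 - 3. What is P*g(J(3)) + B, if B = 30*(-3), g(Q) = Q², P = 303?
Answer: 2637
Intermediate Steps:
J(U) = -3
B = -90
P*g(J(3)) + B = 303*(-3)² - 90 = 303*9 - 90 = 2727 - 90 = 2637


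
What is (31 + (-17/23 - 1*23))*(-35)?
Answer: -5845/23 ≈ -254.13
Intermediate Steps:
(31 + (-17/23 - 1*23))*(-35) = (31 + (-17*1/23 - 23))*(-35) = (31 + (-17/23 - 23))*(-35) = (31 - 546/23)*(-35) = (167/23)*(-35) = -5845/23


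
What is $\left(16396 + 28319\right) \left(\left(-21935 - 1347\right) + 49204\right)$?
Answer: $1159102230$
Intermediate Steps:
$\left(16396 + 28319\right) \left(\left(-21935 - 1347\right) + 49204\right) = 44715 \left(\left(-21935 - 1347\right) + 49204\right) = 44715 \left(-23282 + 49204\right) = 44715 \cdot 25922 = 1159102230$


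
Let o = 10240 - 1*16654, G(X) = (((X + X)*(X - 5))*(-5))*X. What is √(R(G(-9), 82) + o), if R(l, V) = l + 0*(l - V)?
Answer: √4926 ≈ 70.185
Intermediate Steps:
G(X) = -10*X²*(-5 + X) (G(X) = (((2*X)*(-5 + X))*(-5))*X = ((2*X*(-5 + X))*(-5))*X = (-10*X*(-5 + X))*X = -10*X²*(-5 + X))
R(l, V) = l (R(l, V) = l + 0 = l)
o = -6414 (o = 10240 - 16654 = -6414)
√(R(G(-9), 82) + o) = √(10*(-9)²*(5 - 1*(-9)) - 6414) = √(10*81*(5 + 9) - 6414) = √(10*81*14 - 6414) = √(11340 - 6414) = √4926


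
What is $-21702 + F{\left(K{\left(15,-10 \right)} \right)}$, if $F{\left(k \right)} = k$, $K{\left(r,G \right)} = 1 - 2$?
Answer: $-21703$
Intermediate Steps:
$K{\left(r,G \right)} = -1$
$-21702 + F{\left(K{\left(15,-10 \right)} \right)} = -21702 - 1 = -21703$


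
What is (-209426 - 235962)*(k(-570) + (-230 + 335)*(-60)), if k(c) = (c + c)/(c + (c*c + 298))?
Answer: 227722156606380/81157 ≈ 2.8059e+9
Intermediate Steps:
k(c) = 2*c/(298 + c + c²) (k(c) = (2*c)/(c + (c² + 298)) = (2*c)/(c + (298 + c²)) = (2*c)/(298 + c + c²) = 2*c/(298 + c + c²))
(-209426 - 235962)*(k(-570) + (-230 + 335)*(-60)) = (-209426 - 235962)*(2*(-570)/(298 - 570 + (-570)²) + (-230 + 335)*(-60)) = -445388*(2*(-570)/(298 - 570 + 324900) + 105*(-60)) = -445388*(2*(-570)/324628 - 6300) = -445388*(2*(-570)*(1/324628) - 6300) = -445388*(-285/81157 - 6300) = -445388*(-511289385/81157) = 227722156606380/81157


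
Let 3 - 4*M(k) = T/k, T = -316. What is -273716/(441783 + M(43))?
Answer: -47079152/75987121 ≈ -0.61957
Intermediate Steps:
M(k) = ¾ + 79/k (M(k) = ¾ - (-79)/k = ¾ + 79/k)
-273716/(441783 + M(43)) = -273716/(441783 + (¾ + 79/43)) = -273716/(441783 + 445/172) = -273716/75987121/172 = -273716*172/75987121 = -47079152/75987121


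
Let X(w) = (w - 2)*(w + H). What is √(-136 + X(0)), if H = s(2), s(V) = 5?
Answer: I*√146 ≈ 12.083*I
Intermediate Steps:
H = 5
X(w) = (-2 + w)*(5 + w) (X(w) = (w - 2)*(w + 5) = (-2 + w)*(5 + w))
√(-136 + X(0)) = √(-136 + (-10 + 0² + 3*0)) = √(-136 + (-10 + 0 + 0)) = √(-136 - 10) = √(-146) = I*√146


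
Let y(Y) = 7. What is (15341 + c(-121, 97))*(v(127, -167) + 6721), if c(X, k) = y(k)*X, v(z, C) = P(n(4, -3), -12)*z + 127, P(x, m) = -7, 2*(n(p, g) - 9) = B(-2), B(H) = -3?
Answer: 86369746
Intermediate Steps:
n(p, g) = 15/2 (n(p, g) = 9 + (½)*(-3) = 9 - 3/2 = 15/2)
v(z, C) = 127 - 7*z (v(z, C) = -7*z + 127 = 127 - 7*z)
c(X, k) = 7*X
(15341 + c(-121, 97))*(v(127, -167) + 6721) = (15341 + 7*(-121))*((127 - 7*127) + 6721) = (15341 - 847)*((127 - 889) + 6721) = 14494*(-762 + 6721) = 14494*5959 = 86369746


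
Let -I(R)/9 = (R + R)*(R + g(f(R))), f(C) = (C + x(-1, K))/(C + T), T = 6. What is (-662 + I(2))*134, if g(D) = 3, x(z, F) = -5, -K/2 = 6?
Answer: -112828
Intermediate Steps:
K = -12 (K = -2*6 = -12)
f(C) = (-5 + C)/(6 + C) (f(C) = (C - 5)/(C + 6) = (-5 + C)/(6 + C))
I(R) = -18*R*(3 + R) (I(R) = -9*(R + R)*(R + 3) = -9*2*R*(3 + R) = -18*R*(3 + R))
(-662 + I(2))*134 = (-662 - 18*2*(3 + 2))*134 = (-662 - 18*2*5)*134 = (-662 - 180)*134 = -842*134 = -112828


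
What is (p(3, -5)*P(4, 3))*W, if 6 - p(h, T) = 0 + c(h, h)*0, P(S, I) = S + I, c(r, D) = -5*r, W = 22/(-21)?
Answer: -44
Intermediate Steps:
W = -22/21 (W = 22*(-1/21) = -22/21 ≈ -1.0476)
P(S, I) = I + S
p(h, T) = 6 (p(h, T) = 6 - (0 - 5*h*0) = 6 - (0 + 0) = 6 - 1*0 = 6 + 0 = 6)
(p(3, -5)*P(4, 3))*W = (6*(3 + 4))*(-22/21) = (6*7)*(-22/21) = 42*(-22/21) = -44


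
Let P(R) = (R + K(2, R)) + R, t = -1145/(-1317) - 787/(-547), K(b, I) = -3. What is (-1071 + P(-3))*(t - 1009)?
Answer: 261079126920/240133 ≈ 1.0872e+6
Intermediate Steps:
t = 1662794/720399 (t = -1145*(-1/1317) - 787*(-1/547) = 1145/1317 + 787/547 = 1662794/720399 ≈ 2.3082)
P(R) = -3 + 2*R (P(R) = (R - 3) + R = (-3 + R) + R = -3 + 2*R)
(-1071 + P(-3))*(t - 1009) = (-1071 + (-3 + 2*(-3)))*(1662794/720399 - 1009) = (-1071 + (-3 - 6))*(-725219797/720399) = (-1071 - 9)*(-725219797/720399) = -1080*(-725219797/720399) = 261079126920/240133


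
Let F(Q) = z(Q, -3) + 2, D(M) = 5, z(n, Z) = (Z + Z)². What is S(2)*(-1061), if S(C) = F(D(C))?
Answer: -40318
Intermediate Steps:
z(n, Z) = 4*Z² (z(n, Z) = (2*Z)² = 4*Z²)
F(Q) = 38 (F(Q) = 4*(-3)² + 2 = 4*9 + 2 = 36 + 2 = 38)
S(C) = 38
S(2)*(-1061) = 38*(-1061) = -40318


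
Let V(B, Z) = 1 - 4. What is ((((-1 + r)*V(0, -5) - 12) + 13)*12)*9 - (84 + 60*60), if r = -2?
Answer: -2604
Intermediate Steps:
V(B, Z) = -3
((((-1 + r)*V(0, -5) - 12) + 13)*12)*9 - (84 + 60*60) = ((((-1 - 2)*(-3) - 12) + 13)*12)*9 - (84 + 60*60) = (((-3*(-3) - 12) + 13)*12)*9 - (84 + 3600) = (((9 - 12) + 13)*12)*9 - 1*3684 = ((-3 + 13)*12)*9 - 3684 = (10*12)*9 - 3684 = 120*9 - 3684 = 1080 - 3684 = -2604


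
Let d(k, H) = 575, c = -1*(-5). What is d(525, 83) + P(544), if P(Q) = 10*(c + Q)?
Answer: 6065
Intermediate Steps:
c = 5
P(Q) = 50 + 10*Q (P(Q) = 10*(5 + Q) = 50 + 10*Q)
d(525, 83) + P(544) = 575 + (50 + 10*544) = 575 + (50 + 5440) = 575 + 5490 = 6065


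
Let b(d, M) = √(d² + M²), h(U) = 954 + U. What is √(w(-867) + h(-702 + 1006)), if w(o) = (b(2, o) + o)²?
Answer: √(1504640 - 1734*√751693) ≈ 35.468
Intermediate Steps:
b(d, M) = √(M² + d²)
w(o) = (o + √(4 + o²))² (w(o) = (√(o² + 2²) + o)² = (√(o² + 4) + o)² = (√(4 + o²) + o)² = (o + √(4 + o²))²)
√(w(-867) + h(-702 + 1006)) = √((-867 + √(4 + (-867)²))² + (954 + (-702 + 1006))) = √((-867 + √(4 + 751689))² + (954 + 304)) = √((-867 + √751693)² + 1258) = √(1258 + (-867 + √751693)²)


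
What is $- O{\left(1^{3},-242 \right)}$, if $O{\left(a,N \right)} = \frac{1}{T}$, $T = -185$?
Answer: $\frac{1}{185} \approx 0.0054054$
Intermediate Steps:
$O{\left(a,N \right)} = - \frac{1}{185}$ ($O{\left(a,N \right)} = \frac{1}{-185} = - \frac{1}{185}$)
$- O{\left(1^{3},-242 \right)} = \left(-1\right) \left(- \frac{1}{185}\right) = \frac{1}{185}$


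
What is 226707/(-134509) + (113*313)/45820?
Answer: -5630265919/6163202380 ≈ -0.91353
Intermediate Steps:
226707/(-134509) + (113*313)/45820 = 226707*(-1/134509) + 35369*(1/45820) = -226707/134509 + 35369/45820 = -5630265919/6163202380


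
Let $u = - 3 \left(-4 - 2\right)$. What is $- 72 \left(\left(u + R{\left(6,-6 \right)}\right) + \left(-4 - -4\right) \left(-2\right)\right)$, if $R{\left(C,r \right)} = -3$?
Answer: $-1080$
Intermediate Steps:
$u = 18$ ($u = \left(-3\right) \left(-6\right) = 18$)
$- 72 \left(\left(u + R{\left(6,-6 \right)}\right) + \left(-4 - -4\right) \left(-2\right)\right) = - 72 \left(\left(18 - 3\right) + \left(-4 - -4\right) \left(-2\right)\right) = - 72 \left(15 + \left(-4 + 4\right) \left(-2\right)\right) = - 72 \left(15 + 0 \left(-2\right)\right) = - 72 \left(15 + 0\right) = \left(-72\right) 15 = -1080$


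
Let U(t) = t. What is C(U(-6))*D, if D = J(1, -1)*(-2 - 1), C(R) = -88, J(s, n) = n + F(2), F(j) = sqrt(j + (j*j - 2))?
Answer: 264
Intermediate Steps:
F(j) = sqrt(-2 + j + j**2) (F(j) = sqrt(j + (j**2 - 2)) = sqrt(j + (-2 + j**2)) = sqrt(-2 + j + j**2))
J(s, n) = 2 + n (J(s, n) = n + sqrt(-2 + 2 + 2**2) = n + sqrt(-2 + 2 + 4) = n + sqrt(4) = n + 2 = 2 + n)
D = -3 (D = (2 - 1)*(-2 - 1) = 1*(-3) = -3)
C(U(-6))*D = -88*(-3) = 264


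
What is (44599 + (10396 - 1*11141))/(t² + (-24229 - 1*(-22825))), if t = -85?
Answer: 43854/5821 ≈ 7.5338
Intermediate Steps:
(44599 + (10396 - 1*11141))/(t² + (-24229 - 1*(-22825))) = (44599 + (10396 - 1*11141))/((-85)² + (-24229 - 1*(-22825))) = (44599 + (10396 - 11141))/(7225 + (-24229 + 22825)) = (44599 - 745)/(7225 - 1404) = 43854/5821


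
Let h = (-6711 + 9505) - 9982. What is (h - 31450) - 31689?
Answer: -70327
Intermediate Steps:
h = -7188 (h = 2794 - 9982 = -7188)
(h - 31450) - 31689 = (-7188 - 31450) - 31689 = -38638 - 31689 = -70327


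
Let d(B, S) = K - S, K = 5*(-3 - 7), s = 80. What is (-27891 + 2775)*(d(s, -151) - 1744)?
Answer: 41265588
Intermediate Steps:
K = -50 (K = 5*(-10) = -50)
d(B, S) = -50 - S
(-27891 + 2775)*(d(s, -151) - 1744) = (-27891 + 2775)*((-50 - 1*(-151)) - 1744) = -25116*((-50 + 151) - 1744) = -25116*(101 - 1744) = -25116*(-1643) = 41265588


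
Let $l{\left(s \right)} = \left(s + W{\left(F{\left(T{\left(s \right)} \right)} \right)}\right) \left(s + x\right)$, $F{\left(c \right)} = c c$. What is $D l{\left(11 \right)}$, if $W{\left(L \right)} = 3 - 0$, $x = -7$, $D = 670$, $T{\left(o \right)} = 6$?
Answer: $37520$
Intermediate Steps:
$F{\left(c \right)} = c^{2}$
$W{\left(L \right)} = 3$ ($W{\left(L \right)} = 3 + 0 = 3$)
$l{\left(s \right)} = \left(-7 + s\right) \left(3 + s\right)$ ($l{\left(s \right)} = \left(s + 3\right) \left(s - 7\right) = \left(3 + s\right) \left(-7 + s\right) = \left(-7 + s\right) \left(3 + s\right)$)
$D l{\left(11 \right)} = 670 \left(-21 + 11^{2} - 44\right) = 670 \left(-21 + 121 - 44\right) = 670 \cdot 56 = 37520$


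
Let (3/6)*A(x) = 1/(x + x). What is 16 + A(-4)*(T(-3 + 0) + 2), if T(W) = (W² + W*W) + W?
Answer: 47/4 ≈ 11.750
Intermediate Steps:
T(W) = W + 2*W² (T(W) = (W² + W²) + W = 2*W² + W = W + 2*W²)
A(x) = 1/x (A(x) = 2/(x + x) = 2/((2*x)) = 2*(1/(2*x)) = 1/x)
16 + A(-4)*(T(-3 + 0) + 2) = 16 + ((-3 + 0)*(1 + 2*(-3 + 0)) + 2)/(-4) = 16 - (-3*(1 + 2*(-3)) + 2)/4 = 16 - (-3*(1 - 6) + 2)/4 = 16 - (-3*(-5) + 2)/4 = 16 - (15 + 2)/4 = 16 - ¼*17 = 16 - 17/4 = 47/4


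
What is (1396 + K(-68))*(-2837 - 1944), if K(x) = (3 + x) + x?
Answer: -6038403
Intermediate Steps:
K(x) = 3 + 2*x
(1396 + K(-68))*(-2837 - 1944) = (1396 + (3 + 2*(-68)))*(-2837 - 1944) = (1396 + (3 - 136))*(-4781) = (1396 - 133)*(-4781) = 1263*(-4781) = -6038403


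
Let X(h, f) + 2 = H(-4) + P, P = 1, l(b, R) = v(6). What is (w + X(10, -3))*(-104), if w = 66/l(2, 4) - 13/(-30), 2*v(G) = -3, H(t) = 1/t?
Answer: 69914/15 ≈ 4660.9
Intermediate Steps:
H(t) = 1/t
v(G) = -3/2 (v(G) = (½)*(-3) = -3/2)
l(b, R) = -3/2
X(h, f) = -5/4 (X(h, f) = -2 + (1/(-4) + 1) = -2 + (-¼ + 1) = -2 + ¾ = -5/4)
w = -1307/30 (w = 66/(-3/2) - 13/(-30) = 66*(-⅔) - 13*(-1/30) = -44 + 13/30 = -1307/30 ≈ -43.567)
(w + X(10, -3))*(-104) = (-1307/30 - 5/4)*(-104) = -2689/60*(-104) = 69914/15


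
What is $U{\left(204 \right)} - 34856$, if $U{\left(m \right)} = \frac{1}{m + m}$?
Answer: $- \frac{14221247}{408} \approx -34856.0$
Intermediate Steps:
$U{\left(m \right)} = \frac{1}{2 m}$
$U{\left(204 \right)} - 34856 = \frac{1}{2 \cdot 204} - 34856 = \frac{1}{2} \cdot \frac{1}{204} - 34856 = \frac{1}{408} - 34856 = - \frac{14221247}{408}$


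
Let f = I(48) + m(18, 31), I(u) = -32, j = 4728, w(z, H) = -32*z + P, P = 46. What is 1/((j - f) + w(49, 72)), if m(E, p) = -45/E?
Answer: 2/6481 ≈ 0.00030859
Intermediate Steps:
w(z, H) = 46 - 32*z (w(z, H) = -32*z + 46 = 46 - 32*z)
f = -69/2 (f = -32 - 45/18 = -32 - 45*1/18 = -32 - 5/2 = -69/2 ≈ -34.500)
1/((j - f) + w(49, 72)) = 1/((4728 - 1*(-69/2)) + (46 - 32*49)) = 1/((4728 + 69/2) + (46 - 1568)) = 1/(9525/2 - 1522) = 1/(6481/2) = 2/6481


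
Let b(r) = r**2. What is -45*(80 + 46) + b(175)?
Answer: 24955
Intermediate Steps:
-45*(80 + 46) + b(175) = -45*(80 + 46) + 175**2 = -45*126 + 30625 = -5670 + 30625 = 24955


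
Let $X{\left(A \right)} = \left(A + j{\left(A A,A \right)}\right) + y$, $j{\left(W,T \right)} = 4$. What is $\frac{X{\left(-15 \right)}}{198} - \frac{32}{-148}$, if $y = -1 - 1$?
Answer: $\frac{1103}{7326} \approx 0.15056$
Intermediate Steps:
$y = -2$
$X{\left(A \right)} = 2 + A$ ($X{\left(A \right)} = \left(A + 4\right) - 2 = \left(4 + A\right) - 2 = 2 + A$)
$\frac{X{\left(-15 \right)}}{198} - \frac{32}{-148} = \frac{2 - 15}{198} - \frac{32}{-148} = \left(-13\right) \frac{1}{198} - - \frac{8}{37} = - \frac{13}{198} + \frac{8}{37} = \frac{1103}{7326}$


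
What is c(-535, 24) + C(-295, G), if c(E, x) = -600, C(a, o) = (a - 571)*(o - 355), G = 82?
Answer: 235818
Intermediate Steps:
C(a, o) = (-571 + a)*(-355 + o)
c(-535, 24) + C(-295, G) = -600 + (202705 - 571*82 - 355*(-295) - 295*82) = -600 + (202705 - 46822 + 104725 - 24190) = -600 + 236418 = 235818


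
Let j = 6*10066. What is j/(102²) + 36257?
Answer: 31439852/867 ≈ 36263.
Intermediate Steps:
j = 60396
j/(102²) + 36257 = 60396/(102²) + 36257 = 60396/10404 + 36257 = 60396*(1/10404) + 36257 = 5033/867 + 36257 = 31439852/867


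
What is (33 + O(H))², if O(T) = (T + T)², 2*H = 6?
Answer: 4761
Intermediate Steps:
H = 3 (H = (½)*6 = 3)
O(T) = 4*T² (O(T) = (2*T)² = 4*T²)
(33 + O(H))² = (33 + 4*3²)² = (33 + 4*9)² = (33 + 36)² = 69² = 4761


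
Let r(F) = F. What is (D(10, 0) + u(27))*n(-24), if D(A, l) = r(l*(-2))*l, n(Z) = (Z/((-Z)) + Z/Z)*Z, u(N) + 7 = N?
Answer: 0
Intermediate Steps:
u(N) = -7 + N
n(Z) = 0 (n(Z) = (Z*(-1/Z) + 1)*Z = (-1 + 1)*Z = 0*Z = 0)
D(A, l) = -2*l² (D(A, l) = (l*(-2))*l = (-2*l)*l = -2*l²)
(D(10, 0) + u(27))*n(-24) = (-2*0² + (-7 + 27))*0 = (-2*0 + 20)*0 = (0 + 20)*0 = 20*0 = 0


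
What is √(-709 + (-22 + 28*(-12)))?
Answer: I*√1067 ≈ 32.665*I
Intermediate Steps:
√(-709 + (-22 + 28*(-12))) = √(-709 + (-22 - 336)) = √(-709 - 358) = √(-1067) = I*√1067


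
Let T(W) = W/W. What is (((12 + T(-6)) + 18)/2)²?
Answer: 961/4 ≈ 240.25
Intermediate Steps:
T(W) = 1
(((12 + T(-6)) + 18)/2)² = (((12 + 1) + 18)/2)² = ((13 + 18)*(½))² = (31*(½))² = (31/2)² = 961/4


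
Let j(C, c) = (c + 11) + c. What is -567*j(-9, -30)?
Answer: 27783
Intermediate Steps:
j(C, c) = 11 + 2*c (j(C, c) = (11 + c) + c = 11 + 2*c)
-567*j(-9, -30) = -567*(11 + 2*(-30)) = -567*(11 - 60) = -567*(-49) = 27783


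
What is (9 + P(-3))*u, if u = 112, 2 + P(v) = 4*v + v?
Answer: -896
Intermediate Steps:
P(v) = -2 + 5*v (P(v) = -2 + (4*v + v) = -2 + 5*v)
(9 + P(-3))*u = (9 + (-2 + 5*(-3)))*112 = (9 + (-2 - 15))*112 = (9 - 17)*112 = -8*112 = -896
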